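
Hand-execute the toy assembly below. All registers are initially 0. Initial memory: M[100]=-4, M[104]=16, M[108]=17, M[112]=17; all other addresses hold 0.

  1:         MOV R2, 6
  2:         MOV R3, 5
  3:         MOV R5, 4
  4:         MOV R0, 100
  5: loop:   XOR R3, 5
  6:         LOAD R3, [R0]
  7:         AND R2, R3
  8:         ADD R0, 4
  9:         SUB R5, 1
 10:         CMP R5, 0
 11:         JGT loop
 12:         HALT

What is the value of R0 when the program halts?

116

R2=6
R3=5
R5=4
R0=100
R3=5^5=0
R3=M[100]=-4
R2=6&(-4)=4
R0=100+4=104
R5=4-1=3
CMP R5, 0  (cmp 3,0)
JGT loop: taken
R3=(-4)^5=-7
R3=M[104]=16
R2=4&16=0
R0=104+4=108
R5=3-1=2
CMP R5, 0  (cmp 2,0)
JGT loop: taken
R3=16^5=21
R3=M[108]=17
R2=0&17=0
R0=108+4=112
R5=2-1=1
CMP R5, 0  (cmp 1,0)
JGT loop: taken
R3=17^5=20
R3=M[112]=17
R2=0&17=0
R0=112+4=116
R5=1-1=0
CMP R5, 0  (cmp 0,0)
JGT loop: not taken
halt.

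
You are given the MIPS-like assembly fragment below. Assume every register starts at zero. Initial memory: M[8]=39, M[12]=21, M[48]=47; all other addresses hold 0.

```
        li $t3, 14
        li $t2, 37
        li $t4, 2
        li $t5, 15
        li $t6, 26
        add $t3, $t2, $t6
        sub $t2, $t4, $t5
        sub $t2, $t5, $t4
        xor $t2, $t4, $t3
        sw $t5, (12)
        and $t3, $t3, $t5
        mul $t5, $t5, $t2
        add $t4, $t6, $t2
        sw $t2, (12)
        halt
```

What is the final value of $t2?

61

after li $t3, 14: $t3=14
after li $t2, 37: $t2=37
after li $t4, 2: $t4=2
after li $t5, 15: $t5=15
after li $t6, 26: $t6=26
after add $t3, $t2, $t6: $t3=37+26=63
after sub $t2, $t4, $t5: $t2=2-15=-13
after sub $t2, $t5, $t4: $t2=15-2=13
after xor $t2, $t4, $t3: $t2=2^63=61
sw $t5, (12) → M[12]=15
after and $t3, $t3, $t5: $t3=63&15=15
after mul $t5, $t5, $t2: $t5=15*61=915
after add $t4, $t6, $t2: $t4=26+61=87
sw $t2, (12) → M[12]=61
halt.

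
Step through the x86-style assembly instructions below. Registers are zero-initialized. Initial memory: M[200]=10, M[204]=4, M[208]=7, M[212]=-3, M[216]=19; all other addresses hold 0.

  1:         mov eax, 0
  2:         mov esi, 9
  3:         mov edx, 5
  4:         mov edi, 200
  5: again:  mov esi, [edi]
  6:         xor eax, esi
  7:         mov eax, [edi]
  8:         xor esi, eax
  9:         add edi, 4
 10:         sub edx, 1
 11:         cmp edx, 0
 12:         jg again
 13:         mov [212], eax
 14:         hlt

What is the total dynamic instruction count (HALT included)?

46

after mov eax, 0: eax=0
after mov esi, 9: esi=9
after mov edx, 5: edx=5
after mov edi, 200: edi=200
after mov esi, [edi]: esi=M[200]=10
after xor eax, esi: eax=0^10=10
after mov eax, [edi]: eax=M[200]=10
after xor esi, eax: esi=10^10=0
after add edi, 4: edi=200+4=204
after sub edx, 1: edx=5-1=4
cmp edx, 0  (cmp 4,0)
jg again: taken
after mov esi, [edi]: esi=M[204]=4
after xor eax, esi: eax=10^4=14
after mov eax, [edi]: eax=M[204]=4
after xor esi, eax: esi=4^4=0
after add edi, 4: edi=204+4=208
after sub edx, 1: edx=4-1=3
cmp edx, 0  (cmp 3,0)
jg again: taken
after mov esi, [edi]: esi=M[208]=7
after xor eax, esi: eax=4^7=3
after mov eax, [edi]: eax=M[208]=7
after xor esi, eax: esi=7^7=0
after add edi, 4: edi=208+4=212
after sub edx, 1: edx=3-1=2
cmp edx, 0  (cmp 2,0)
jg again: taken
after mov esi, [edi]: esi=M[212]=-3
after xor eax, esi: eax=7^(-3)=-6
after mov eax, [edi]: eax=M[212]=-3
after xor esi, eax: esi=(-3)^(-3)=0
after add edi, 4: edi=212+4=216
after sub edx, 1: edx=2-1=1
cmp edx, 0  (cmp 1,0)
jg again: taken
after mov esi, [edi]: esi=M[216]=19
after xor eax, esi: eax=(-3)^19=-18
after mov eax, [edi]: eax=M[216]=19
after xor esi, eax: esi=19^19=0
after add edi, 4: edi=216+4=220
after sub edx, 1: edx=1-1=0
cmp edx, 0  (cmp 0,0)
jg again: not taken
mov [212], eax → M[212]=19
halt.
Total executed instructions: 46.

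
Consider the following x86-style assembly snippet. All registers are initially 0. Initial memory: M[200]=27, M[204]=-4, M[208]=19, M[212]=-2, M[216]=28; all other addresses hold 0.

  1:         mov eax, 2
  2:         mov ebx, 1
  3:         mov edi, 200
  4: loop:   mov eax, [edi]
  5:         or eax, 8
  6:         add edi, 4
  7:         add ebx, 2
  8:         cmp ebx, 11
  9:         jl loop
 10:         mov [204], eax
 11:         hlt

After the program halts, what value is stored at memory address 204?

28

mov eax, 2 → eax=2
mov ebx, 1 → ebx=1
mov edi, 200 → edi=200
mov eax, [edi] → eax=M[200]=27
or eax, 8 → eax=27|8=27
add edi, 4 → edi=200+4=204
add ebx, 2 → ebx=1+2=3
cmp ebx, 11  (cmp 3,11)
jl loop: taken
mov eax, [edi] → eax=M[204]=-4
or eax, 8 → eax=(-4)|8=-4
add edi, 4 → edi=204+4=208
add ebx, 2 → ebx=3+2=5
cmp ebx, 11  (cmp 5,11)
jl loop: taken
mov eax, [edi] → eax=M[208]=19
or eax, 8 → eax=19|8=27
add edi, 4 → edi=208+4=212
add ebx, 2 → ebx=5+2=7
cmp ebx, 11  (cmp 7,11)
jl loop: taken
mov eax, [edi] → eax=M[212]=-2
or eax, 8 → eax=(-2)|8=-2
add edi, 4 → edi=212+4=216
add ebx, 2 → ebx=7+2=9
cmp ebx, 11  (cmp 9,11)
jl loop: taken
mov eax, [edi] → eax=M[216]=28
or eax, 8 → eax=28|8=28
add edi, 4 → edi=216+4=220
add ebx, 2 → ebx=9+2=11
cmp ebx, 11  (cmp 11,11)
jl loop: not taken
mov [204], eax → M[204]=28
halt.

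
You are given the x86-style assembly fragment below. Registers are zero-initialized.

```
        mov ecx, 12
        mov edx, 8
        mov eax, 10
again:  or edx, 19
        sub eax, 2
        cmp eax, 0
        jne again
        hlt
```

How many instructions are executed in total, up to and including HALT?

ecx=12
edx=8
eax=10
edx=8|19=27
eax=10-2=8
cmp eax, 0  (cmp 8,0)
jne again: taken
edx=27|19=27
eax=8-2=6
cmp eax, 0  (cmp 6,0)
jne again: taken
edx=27|19=27
eax=6-2=4
cmp eax, 0  (cmp 4,0)
jne again: taken
edx=27|19=27
eax=4-2=2
cmp eax, 0  (cmp 2,0)
jne again: taken
edx=27|19=27
eax=2-2=0
cmp eax, 0  (cmp 0,0)
jne again: not taken
halt.
Total executed instructions: 24.

24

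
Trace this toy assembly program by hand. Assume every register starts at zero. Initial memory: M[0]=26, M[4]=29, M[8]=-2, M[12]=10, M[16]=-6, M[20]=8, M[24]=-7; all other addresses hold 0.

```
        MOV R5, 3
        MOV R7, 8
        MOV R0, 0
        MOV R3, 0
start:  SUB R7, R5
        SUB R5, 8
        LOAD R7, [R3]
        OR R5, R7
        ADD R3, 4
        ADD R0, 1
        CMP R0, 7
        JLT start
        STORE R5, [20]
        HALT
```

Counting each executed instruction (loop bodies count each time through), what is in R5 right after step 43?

MOV R5, 3 → R5=3
MOV R7, 8 → R7=8
MOV R0, 0 → R0=0
MOV R3, 0 → R3=0
SUB R7, R5 → R7=8-3=5
SUB R5, 8 → R5=3-8=-5
LOAD R7, [R3] → R7=M[0]=26
OR R5, R7 → R5=(-5)|26=-5
ADD R3, 4 → R3=0+4=4
ADD R0, 1 → R0=0+1=1
CMP R0, 7  (cmp 1,7)
JLT start: taken
SUB R7, R5 → R7=26-(-5)=31
SUB R5, 8 → R5=(-5)-8=-13
LOAD R7, [R3] → R7=M[4]=29
OR R5, R7 → R5=(-13)|29=-1
ADD R3, 4 → R3=4+4=8
ADD R0, 1 → R0=1+1=2
CMP R0, 7  (cmp 2,7)
JLT start: taken
SUB R7, R5 → R7=29-(-1)=30
SUB R5, 8 → R5=(-1)-8=-9
LOAD R7, [R3] → R7=M[8]=-2
OR R5, R7 → R5=(-9)|(-2)=-1
ADD R3, 4 → R3=8+4=12
ADD R0, 1 → R0=2+1=3
CMP R0, 7  (cmp 3,7)
JLT start: taken
SUB R7, R5 → R7=(-2)-(-1)=-1
SUB R5, 8 → R5=(-1)-8=-9
LOAD R7, [R3] → R7=M[12]=10
OR R5, R7 → R5=(-9)|10=-1
ADD R3, 4 → R3=12+4=16
ADD R0, 1 → R0=3+1=4
CMP R0, 7  (cmp 4,7)
JLT start: taken
SUB R7, R5 → R7=10-(-1)=11
SUB R5, 8 → R5=(-1)-8=-9
LOAD R7, [R3] → R7=M[16]=-6
OR R5, R7 → R5=(-9)|(-6)=-1
ADD R3, 4 → R3=16+4=20
ADD R0, 1 → R0=4+1=5
CMP R0, 7  (cmp 5,7)
After step 43: R5 = -1.

-1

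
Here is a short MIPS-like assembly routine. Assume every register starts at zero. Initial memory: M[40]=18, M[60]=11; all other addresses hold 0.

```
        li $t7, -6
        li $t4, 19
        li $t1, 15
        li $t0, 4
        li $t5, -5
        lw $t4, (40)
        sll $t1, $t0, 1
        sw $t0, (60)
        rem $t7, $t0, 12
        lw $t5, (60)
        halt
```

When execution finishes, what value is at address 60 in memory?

$t7=-6
$t4=19
$t1=15
$t0=4
$t5=-5
$t4=M[40]=18
$t1=4<<1=8
sw $t0, (60) → M[60]=4
$t7=4%12=4
$t5=M[60]=4
halt.

4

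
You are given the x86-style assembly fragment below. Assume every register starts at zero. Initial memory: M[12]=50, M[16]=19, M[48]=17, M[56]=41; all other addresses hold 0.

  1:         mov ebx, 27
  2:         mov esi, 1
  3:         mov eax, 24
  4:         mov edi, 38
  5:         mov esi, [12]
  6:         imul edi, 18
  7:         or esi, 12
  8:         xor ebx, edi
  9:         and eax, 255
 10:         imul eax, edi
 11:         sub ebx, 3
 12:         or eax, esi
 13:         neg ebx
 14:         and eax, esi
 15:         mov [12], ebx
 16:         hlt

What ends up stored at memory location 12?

mov ebx, 27 → ebx=27
mov esi, 1 → esi=1
mov eax, 24 → eax=24
mov edi, 38 → edi=38
mov esi, [12] → esi=M[12]=50
imul edi, 18 → edi=38*18=684
or esi, 12 → esi=50|12=62
xor ebx, edi → ebx=27^684=695
and eax, 255 → eax=24&255=24
imul eax, edi → eax=24*684=16416
sub ebx, 3 → ebx=695-3=692
or eax, esi → eax=16416|62=16446
neg ebx → ebx=-(692)=-692
and eax, esi → eax=16446&62=62
mov [12], ebx → M[12]=-692
halt.

-692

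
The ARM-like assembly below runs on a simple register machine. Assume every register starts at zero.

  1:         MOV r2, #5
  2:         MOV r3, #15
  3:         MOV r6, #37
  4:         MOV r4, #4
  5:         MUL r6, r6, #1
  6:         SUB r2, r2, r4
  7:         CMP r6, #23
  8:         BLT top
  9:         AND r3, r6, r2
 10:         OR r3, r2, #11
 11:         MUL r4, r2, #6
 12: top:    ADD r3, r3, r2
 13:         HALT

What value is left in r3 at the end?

12

after MOV r2, #5: r2=5
after MOV r3, #15: r3=15
after MOV r6, #37: r6=37
after MOV r4, #4: r4=4
after MUL r6, r6, #1: r6=37*1=37
after SUB r2, r2, r4: r2=5-4=1
CMP r6, #23  (cmp 37,23)
BLT top: not taken
after AND r3, r6, r2: r3=37&1=1
after OR r3, r2, #11: r3=1|11=11
after MUL r4, r2, #6: r4=1*6=6
after ADD r3, r3, r2: r3=11+1=12
halt.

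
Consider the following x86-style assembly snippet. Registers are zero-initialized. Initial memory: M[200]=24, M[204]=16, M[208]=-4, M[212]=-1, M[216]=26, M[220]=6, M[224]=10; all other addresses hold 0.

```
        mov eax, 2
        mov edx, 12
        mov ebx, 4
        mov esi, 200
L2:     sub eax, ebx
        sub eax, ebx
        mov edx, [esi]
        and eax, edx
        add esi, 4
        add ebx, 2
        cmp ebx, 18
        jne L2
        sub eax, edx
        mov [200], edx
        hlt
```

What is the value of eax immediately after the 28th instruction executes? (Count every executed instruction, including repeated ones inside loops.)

eax=2
edx=12
ebx=4
esi=200
eax=2-4=-2
eax=(-2)-4=-6
edx=M[200]=24
eax=(-6)&24=24
esi=200+4=204
ebx=4+2=6
cmp ebx, 18  (cmp 6,18)
jne L2: taken
eax=24-6=18
eax=18-6=12
edx=M[204]=16
eax=12&16=0
esi=204+4=208
ebx=6+2=8
cmp ebx, 18  (cmp 8,18)
jne L2: taken
eax=0-8=-8
eax=(-8)-8=-16
edx=M[208]=-4
eax=(-16)&(-4)=-16
esi=208+4=212
ebx=8+2=10
cmp ebx, 18  (cmp 10,18)
jne L2: taken
After step 28: eax = -16.

-16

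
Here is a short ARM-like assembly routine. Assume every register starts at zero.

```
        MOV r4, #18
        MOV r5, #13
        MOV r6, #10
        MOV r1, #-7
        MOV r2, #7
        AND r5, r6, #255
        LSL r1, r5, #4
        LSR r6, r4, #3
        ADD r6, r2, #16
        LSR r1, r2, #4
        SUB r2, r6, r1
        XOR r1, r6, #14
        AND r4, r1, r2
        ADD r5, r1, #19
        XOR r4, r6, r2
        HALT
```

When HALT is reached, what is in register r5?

44

after MOV r4, #18: r4=18
after MOV r5, #13: r5=13
after MOV r6, #10: r6=10
after MOV r1, #-7: r1=-7
after MOV r2, #7: r2=7
after AND r5, r6, #255: r5=10&255=10
after LSL r1, r5, #4: r1=10<<4=160
after LSR r6, r4, #3: r6=18>>3=2
after ADD r6, r2, #16: r6=7+16=23
after LSR r1, r2, #4: r1=7>>4=0
after SUB r2, r6, r1: r2=23-0=23
after XOR r1, r6, #14: r1=23^14=25
after AND r4, r1, r2: r4=25&23=17
after ADD r5, r1, #19: r5=25+19=44
after XOR r4, r6, r2: r4=23^23=0
halt.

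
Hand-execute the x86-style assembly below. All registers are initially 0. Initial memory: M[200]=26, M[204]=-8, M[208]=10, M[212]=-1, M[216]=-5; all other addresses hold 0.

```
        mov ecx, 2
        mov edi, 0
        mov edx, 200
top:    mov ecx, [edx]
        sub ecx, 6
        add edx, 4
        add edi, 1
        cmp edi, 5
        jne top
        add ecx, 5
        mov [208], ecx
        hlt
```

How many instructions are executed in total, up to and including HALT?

36

mov ecx, 2 → ecx=2
mov edi, 0 → edi=0
mov edx, 200 → edx=200
mov ecx, [edx] → ecx=M[200]=26
sub ecx, 6 → ecx=26-6=20
add edx, 4 → edx=200+4=204
add edi, 1 → edi=0+1=1
cmp edi, 5  (cmp 1,5)
jne top: taken
mov ecx, [edx] → ecx=M[204]=-8
sub ecx, 6 → ecx=(-8)-6=-14
add edx, 4 → edx=204+4=208
add edi, 1 → edi=1+1=2
cmp edi, 5  (cmp 2,5)
jne top: taken
mov ecx, [edx] → ecx=M[208]=10
sub ecx, 6 → ecx=10-6=4
add edx, 4 → edx=208+4=212
add edi, 1 → edi=2+1=3
cmp edi, 5  (cmp 3,5)
jne top: taken
mov ecx, [edx] → ecx=M[212]=-1
sub ecx, 6 → ecx=(-1)-6=-7
add edx, 4 → edx=212+4=216
add edi, 1 → edi=3+1=4
cmp edi, 5  (cmp 4,5)
jne top: taken
mov ecx, [edx] → ecx=M[216]=-5
sub ecx, 6 → ecx=(-5)-6=-11
add edx, 4 → edx=216+4=220
add edi, 1 → edi=4+1=5
cmp edi, 5  (cmp 5,5)
jne top: not taken
add ecx, 5 → ecx=(-11)+5=-6
mov [208], ecx → M[208]=-6
halt.
Total executed instructions: 36.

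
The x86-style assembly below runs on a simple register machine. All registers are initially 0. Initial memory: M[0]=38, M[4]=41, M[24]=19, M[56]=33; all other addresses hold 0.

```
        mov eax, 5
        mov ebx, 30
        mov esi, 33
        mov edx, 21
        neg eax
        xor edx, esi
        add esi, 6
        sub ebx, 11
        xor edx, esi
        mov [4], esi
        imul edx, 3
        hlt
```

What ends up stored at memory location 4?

eax=5
ebx=30
esi=33
edx=21
eax=-(5)=-5
edx=21^33=52
esi=33+6=39
ebx=30-11=19
edx=52^39=19
mov [4], esi → M[4]=39
edx=19*3=57
halt.

39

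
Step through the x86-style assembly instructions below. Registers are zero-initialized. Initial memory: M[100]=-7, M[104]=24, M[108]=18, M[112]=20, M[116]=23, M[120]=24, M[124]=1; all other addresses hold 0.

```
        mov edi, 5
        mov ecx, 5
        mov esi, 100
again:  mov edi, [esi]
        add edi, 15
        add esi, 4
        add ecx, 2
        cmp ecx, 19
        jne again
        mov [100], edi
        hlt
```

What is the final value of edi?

16

mov edi, 5 → edi=5
mov ecx, 5 → ecx=5
mov esi, 100 → esi=100
mov edi, [esi] → edi=M[100]=-7
add edi, 15 → edi=(-7)+15=8
add esi, 4 → esi=100+4=104
add ecx, 2 → ecx=5+2=7
cmp ecx, 19  (cmp 7,19)
jne again: taken
mov edi, [esi] → edi=M[104]=24
add edi, 15 → edi=24+15=39
add esi, 4 → esi=104+4=108
add ecx, 2 → ecx=7+2=9
cmp ecx, 19  (cmp 9,19)
jne again: taken
mov edi, [esi] → edi=M[108]=18
add edi, 15 → edi=18+15=33
add esi, 4 → esi=108+4=112
add ecx, 2 → ecx=9+2=11
cmp ecx, 19  (cmp 11,19)
jne again: taken
mov edi, [esi] → edi=M[112]=20
add edi, 15 → edi=20+15=35
add esi, 4 → esi=112+4=116
add ecx, 2 → ecx=11+2=13
cmp ecx, 19  (cmp 13,19)
jne again: taken
mov edi, [esi] → edi=M[116]=23
add edi, 15 → edi=23+15=38
add esi, 4 → esi=116+4=120
add ecx, 2 → ecx=13+2=15
cmp ecx, 19  (cmp 15,19)
jne again: taken
mov edi, [esi] → edi=M[120]=24
add edi, 15 → edi=24+15=39
add esi, 4 → esi=120+4=124
add ecx, 2 → ecx=15+2=17
cmp ecx, 19  (cmp 17,19)
jne again: taken
mov edi, [esi] → edi=M[124]=1
add edi, 15 → edi=1+15=16
add esi, 4 → esi=124+4=128
add ecx, 2 → ecx=17+2=19
cmp ecx, 19  (cmp 19,19)
jne again: not taken
mov [100], edi → M[100]=16
halt.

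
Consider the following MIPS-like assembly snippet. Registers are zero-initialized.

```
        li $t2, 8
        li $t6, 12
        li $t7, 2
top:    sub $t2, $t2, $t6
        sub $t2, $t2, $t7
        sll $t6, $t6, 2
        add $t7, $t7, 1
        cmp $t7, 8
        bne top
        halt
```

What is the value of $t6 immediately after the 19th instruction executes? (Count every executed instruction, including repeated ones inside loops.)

li $t2, 8 → $t2=8
li $t6, 12 → $t6=12
li $t7, 2 → $t7=2
sub $t2, $t2, $t6 → $t2=8-12=-4
sub $t2, $t2, $t7 → $t2=(-4)-2=-6
sll $t6, $t6, 2 → $t6=12<<2=48
add $t7, $t7, 1 → $t7=2+1=3
cmp $t7, 8  (cmp 3,8)
bne top: taken
sub $t2, $t2, $t6 → $t2=(-6)-48=-54
sub $t2, $t2, $t7 → $t2=(-54)-3=-57
sll $t6, $t6, 2 → $t6=48<<2=192
add $t7, $t7, 1 → $t7=3+1=4
cmp $t7, 8  (cmp 4,8)
bne top: taken
sub $t2, $t2, $t6 → $t2=(-57)-192=-249
sub $t2, $t2, $t7 → $t2=(-249)-4=-253
sll $t6, $t6, 2 → $t6=192<<2=768
add $t7, $t7, 1 → $t7=4+1=5
After step 19: $t6 = 768.

768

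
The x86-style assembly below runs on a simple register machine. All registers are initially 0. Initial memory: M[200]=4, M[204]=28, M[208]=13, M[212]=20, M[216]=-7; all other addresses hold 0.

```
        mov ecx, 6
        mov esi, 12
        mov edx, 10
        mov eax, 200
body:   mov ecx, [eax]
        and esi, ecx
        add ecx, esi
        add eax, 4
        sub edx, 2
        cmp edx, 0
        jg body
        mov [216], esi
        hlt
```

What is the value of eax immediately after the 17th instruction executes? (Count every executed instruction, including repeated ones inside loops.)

208

mov ecx, 6 → ecx=6
mov esi, 12 → esi=12
mov edx, 10 → edx=10
mov eax, 200 → eax=200
mov ecx, [eax] → ecx=M[200]=4
and esi, ecx → esi=12&4=4
add ecx, esi → ecx=4+4=8
add eax, 4 → eax=200+4=204
sub edx, 2 → edx=10-2=8
cmp edx, 0  (cmp 8,0)
jg body: taken
mov ecx, [eax] → ecx=M[204]=28
and esi, ecx → esi=4&28=4
add ecx, esi → ecx=28+4=32
add eax, 4 → eax=204+4=208
sub edx, 2 → edx=8-2=6
cmp edx, 0  (cmp 6,0)
After step 17: eax = 208.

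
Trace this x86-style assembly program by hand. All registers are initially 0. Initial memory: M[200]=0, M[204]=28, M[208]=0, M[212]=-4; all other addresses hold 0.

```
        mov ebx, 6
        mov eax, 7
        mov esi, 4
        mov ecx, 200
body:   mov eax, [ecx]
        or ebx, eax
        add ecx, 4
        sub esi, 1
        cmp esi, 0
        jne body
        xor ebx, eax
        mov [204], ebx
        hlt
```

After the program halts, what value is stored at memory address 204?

mov ebx, 6 → ebx=6
mov eax, 7 → eax=7
mov esi, 4 → esi=4
mov ecx, 200 → ecx=200
mov eax, [ecx] → eax=M[200]=0
or ebx, eax → ebx=6|0=6
add ecx, 4 → ecx=200+4=204
sub esi, 1 → esi=4-1=3
cmp esi, 0  (cmp 3,0)
jne body: taken
mov eax, [ecx] → eax=M[204]=28
or ebx, eax → ebx=6|28=30
add ecx, 4 → ecx=204+4=208
sub esi, 1 → esi=3-1=2
cmp esi, 0  (cmp 2,0)
jne body: taken
mov eax, [ecx] → eax=M[208]=0
or ebx, eax → ebx=30|0=30
add ecx, 4 → ecx=208+4=212
sub esi, 1 → esi=2-1=1
cmp esi, 0  (cmp 1,0)
jne body: taken
mov eax, [ecx] → eax=M[212]=-4
or ebx, eax → ebx=30|(-4)=-2
add ecx, 4 → ecx=212+4=216
sub esi, 1 → esi=1-1=0
cmp esi, 0  (cmp 0,0)
jne body: not taken
xor ebx, eax → ebx=(-2)^(-4)=2
mov [204], ebx → M[204]=2
halt.

2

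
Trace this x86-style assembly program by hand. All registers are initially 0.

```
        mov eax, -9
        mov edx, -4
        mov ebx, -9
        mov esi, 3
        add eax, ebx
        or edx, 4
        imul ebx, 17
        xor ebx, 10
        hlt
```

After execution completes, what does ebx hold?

-147

eax=-9
edx=-4
ebx=-9
esi=3
eax=(-9)+(-9)=-18
edx=(-4)|4=-4
ebx=(-9)*17=-153
ebx=(-153)^10=-147
halt.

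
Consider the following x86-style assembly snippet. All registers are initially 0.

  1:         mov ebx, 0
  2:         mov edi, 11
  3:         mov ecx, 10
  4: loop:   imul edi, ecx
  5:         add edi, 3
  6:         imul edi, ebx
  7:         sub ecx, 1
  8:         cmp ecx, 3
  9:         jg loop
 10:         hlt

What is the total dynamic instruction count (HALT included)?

46

mov ebx, 0 → ebx=0
mov edi, 11 → edi=11
mov ecx, 10 → ecx=10
imul edi, ecx → edi=11*10=110
add edi, 3 → edi=110+3=113
imul edi, ebx → edi=113*0=0
sub ecx, 1 → ecx=10-1=9
cmp ecx, 3  (cmp 9,3)
jg loop: taken
imul edi, ecx → edi=0*9=0
add edi, 3 → edi=0+3=3
imul edi, ebx → edi=3*0=0
sub ecx, 1 → ecx=9-1=8
cmp ecx, 3  (cmp 8,3)
jg loop: taken
imul edi, ecx → edi=0*8=0
add edi, 3 → edi=0+3=3
imul edi, ebx → edi=3*0=0
sub ecx, 1 → ecx=8-1=7
cmp ecx, 3  (cmp 7,3)
jg loop: taken
imul edi, ecx → edi=0*7=0
add edi, 3 → edi=0+3=3
imul edi, ebx → edi=3*0=0
sub ecx, 1 → ecx=7-1=6
cmp ecx, 3  (cmp 6,3)
jg loop: taken
imul edi, ecx → edi=0*6=0
add edi, 3 → edi=0+3=3
imul edi, ebx → edi=3*0=0
sub ecx, 1 → ecx=6-1=5
cmp ecx, 3  (cmp 5,3)
jg loop: taken
imul edi, ecx → edi=0*5=0
add edi, 3 → edi=0+3=3
imul edi, ebx → edi=3*0=0
sub ecx, 1 → ecx=5-1=4
cmp ecx, 3  (cmp 4,3)
jg loop: taken
imul edi, ecx → edi=0*4=0
add edi, 3 → edi=0+3=3
imul edi, ebx → edi=3*0=0
sub ecx, 1 → ecx=4-1=3
cmp ecx, 3  (cmp 3,3)
jg loop: not taken
halt.
Total executed instructions: 46.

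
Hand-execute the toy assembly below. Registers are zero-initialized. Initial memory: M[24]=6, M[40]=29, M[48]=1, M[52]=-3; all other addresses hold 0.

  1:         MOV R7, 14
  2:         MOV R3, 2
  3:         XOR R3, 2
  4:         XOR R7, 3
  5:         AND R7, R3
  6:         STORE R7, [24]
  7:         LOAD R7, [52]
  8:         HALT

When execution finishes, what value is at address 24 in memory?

R7=14
R3=2
R3=2^2=0
R7=14^3=13
R7=13&0=0
STORE R7, [24] → M[24]=0
R7=M[52]=-3
halt.

0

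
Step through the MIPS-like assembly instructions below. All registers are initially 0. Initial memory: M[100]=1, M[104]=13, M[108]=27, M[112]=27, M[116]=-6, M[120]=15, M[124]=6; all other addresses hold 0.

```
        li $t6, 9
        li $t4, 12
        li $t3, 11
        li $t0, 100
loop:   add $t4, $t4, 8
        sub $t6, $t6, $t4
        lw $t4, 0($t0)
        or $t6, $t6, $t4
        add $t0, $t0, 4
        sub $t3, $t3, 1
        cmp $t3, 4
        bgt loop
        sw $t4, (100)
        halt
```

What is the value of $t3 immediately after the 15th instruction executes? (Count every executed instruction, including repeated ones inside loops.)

10

li $t6, 9 → $t6=9
li $t4, 12 → $t4=12
li $t3, 11 → $t3=11
li $t0, 100 → $t0=100
add $t4, $t4, 8 → $t4=12+8=20
sub $t6, $t6, $t4 → $t6=9-20=-11
lw $t4, 0($t0) → $t4=M[100]=1
or $t6, $t6, $t4 → $t6=(-11)|1=-11
add $t0, $t0, 4 → $t0=100+4=104
sub $t3, $t3, 1 → $t3=11-1=10
cmp $t3, 4  (cmp 10,4)
bgt loop: taken
add $t4, $t4, 8 → $t4=1+8=9
sub $t6, $t6, $t4 → $t6=(-11)-9=-20
lw $t4, 0($t0) → $t4=M[104]=13
After step 15: $t3 = 10.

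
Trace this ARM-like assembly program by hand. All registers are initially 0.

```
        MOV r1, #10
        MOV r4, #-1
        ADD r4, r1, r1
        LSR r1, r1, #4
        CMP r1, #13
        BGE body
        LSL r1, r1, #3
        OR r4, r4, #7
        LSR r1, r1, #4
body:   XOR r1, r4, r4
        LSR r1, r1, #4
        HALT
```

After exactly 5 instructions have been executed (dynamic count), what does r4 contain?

20

MOV r1, #10 → r1=10
MOV r4, #-1 → r4=-1
ADD r4, r1, r1 → r4=10+10=20
LSR r1, r1, #4 → r1=10>>4=0
CMP r1, #13  (cmp 0,13)
After step 5: r4 = 20.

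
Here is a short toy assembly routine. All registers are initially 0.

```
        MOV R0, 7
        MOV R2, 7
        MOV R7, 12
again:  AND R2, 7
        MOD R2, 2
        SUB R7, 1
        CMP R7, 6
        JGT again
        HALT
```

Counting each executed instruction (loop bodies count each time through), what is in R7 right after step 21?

R0=7
R2=7
R7=12
R2=7&7=7
R2=7%2=1
R7=12-1=11
CMP R7, 6  (cmp 11,6)
JGT again: taken
R2=1&7=1
R2=1%2=1
R7=11-1=10
CMP R7, 6  (cmp 10,6)
JGT again: taken
R2=1&7=1
R2=1%2=1
R7=10-1=9
CMP R7, 6  (cmp 9,6)
JGT again: taken
R2=1&7=1
R2=1%2=1
R7=9-1=8
After step 21: R7 = 8.

8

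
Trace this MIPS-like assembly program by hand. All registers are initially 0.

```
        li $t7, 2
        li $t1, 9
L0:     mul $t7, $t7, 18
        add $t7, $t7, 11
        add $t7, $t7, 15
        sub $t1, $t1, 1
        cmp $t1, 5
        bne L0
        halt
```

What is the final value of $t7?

li $t7, 2 → $t7=2
li $t1, 9 → $t1=9
mul $t7, $t7, 18 → $t7=2*18=36
add $t7, $t7, 11 → $t7=36+11=47
add $t7, $t7, 15 → $t7=47+15=62
sub $t1, $t1, 1 → $t1=9-1=8
cmp $t1, 5  (cmp 8,5)
bne L0: taken
mul $t7, $t7, 18 → $t7=62*18=1116
add $t7, $t7, 11 → $t7=1116+11=1127
add $t7, $t7, 15 → $t7=1127+15=1142
sub $t1, $t1, 1 → $t1=8-1=7
cmp $t1, 5  (cmp 7,5)
bne L0: taken
mul $t7, $t7, 18 → $t7=1142*18=20556
add $t7, $t7, 11 → $t7=20556+11=20567
add $t7, $t7, 15 → $t7=20567+15=20582
sub $t1, $t1, 1 → $t1=7-1=6
cmp $t1, 5  (cmp 6,5)
bne L0: taken
mul $t7, $t7, 18 → $t7=20582*18=370476
add $t7, $t7, 11 → $t7=370476+11=370487
add $t7, $t7, 15 → $t7=370487+15=370502
sub $t1, $t1, 1 → $t1=6-1=5
cmp $t1, 5  (cmp 5,5)
bne L0: not taken
halt.

370502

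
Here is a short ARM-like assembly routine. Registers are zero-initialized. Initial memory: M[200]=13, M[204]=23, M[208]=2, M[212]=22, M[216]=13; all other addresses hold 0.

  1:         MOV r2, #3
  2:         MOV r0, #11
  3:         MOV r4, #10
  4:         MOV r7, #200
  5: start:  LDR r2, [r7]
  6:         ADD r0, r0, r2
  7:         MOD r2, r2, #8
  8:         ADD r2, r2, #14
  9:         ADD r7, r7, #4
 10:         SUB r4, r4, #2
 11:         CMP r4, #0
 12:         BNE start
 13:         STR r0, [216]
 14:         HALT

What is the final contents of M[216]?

84

r2=3
r0=11
r4=10
r7=200
r2=M[200]=13
r0=11+13=24
r2=13%8=5
r2=5+14=19
r7=200+4=204
r4=10-2=8
CMP r4, #0  (cmp 8,0)
BNE start: taken
r2=M[204]=23
r0=24+23=47
r2=23%8=7
r2=7+14=21
r7=204+4=208
r4=8-2=6
CMP r4, #0  (cmp 6,0)
BNE start: taken
r2=M[208]=2
r0=47+2=49
r2=2%8=2
r2=2+14=16
r7=208+4=212
r4=6-2=4
CMP r4, #0  (cmp 4,0)
BNE start: taken
r2=M[212]=22
r0=49+22=71
r2=22%8=6
r2=6+14=20
r7=212+4=216
r4=4-2=2
CMP r4, #0  (cmp 2,0)
BNE start: taken
r2=M[216]=13
r0=71+13=84
r2=13%8=5
r2=5+14=19
r7=216+4=220
r4=2-2=0
CMP r4, #0  (cmp 0,0)
BNE start: not taken
STR r0, [216] → M[216]=84
halt.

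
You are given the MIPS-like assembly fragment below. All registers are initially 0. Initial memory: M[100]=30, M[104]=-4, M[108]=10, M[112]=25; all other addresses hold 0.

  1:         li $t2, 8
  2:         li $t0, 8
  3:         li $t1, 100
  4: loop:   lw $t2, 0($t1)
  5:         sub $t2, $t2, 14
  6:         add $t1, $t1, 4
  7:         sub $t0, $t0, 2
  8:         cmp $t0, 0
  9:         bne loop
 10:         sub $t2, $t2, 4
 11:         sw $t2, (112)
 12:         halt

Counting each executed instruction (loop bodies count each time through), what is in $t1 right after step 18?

li $t2, 8 → $t2=8
li $t0, 8 → $t0=8
li $t1, 100 → $t1=100
lw $t2, 0($t1) → $t2=M[100]=30
sub $t2, $t2, 14 → $t2=30-14=16
add $t1, $t1, 4 → $t1=100+4=104
sub $t0, $t0, 2 → $t0=8-2=6
cmp $t0, 0  (cmp 6,0)
bne loop: taken
lw $t2, 0($t1) → $t2=M[104]=-4
sub $t2, $t2, 14 → $t2=(-4)-14=-18
add $t1, $t1, 4 → $t1=104+4=108
sub $t0, $t0, 2 → $t0=6-2=4
cmp $t0, 0  (cmp 4,0)
bne loop: taken
lw $t2, 0($t1) → $t2=M[108]=10
sub $t2, $t2, 14 → $t2=10-14=-4
add $t1, $t1, 4 → $t1=108+4=112
After step 18: $t1 = 112.

112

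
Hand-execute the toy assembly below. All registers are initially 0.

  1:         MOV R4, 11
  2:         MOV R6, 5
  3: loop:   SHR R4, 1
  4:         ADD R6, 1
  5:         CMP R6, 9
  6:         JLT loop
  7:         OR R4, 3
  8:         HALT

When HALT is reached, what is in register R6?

MOV R4, 11 → R4=11
MOV R6, 5 → R6=5
SHR R4, 1 → R4=11>>1=5
ADD R6, 1 → R6=5+1=6
CMP R6, 9  (cmp 6,9)
JLT loop: taken
SHR R4, 1 → R4=5>>1=2
ADD R6, 1 → R6=6+1=7
CMP R6, 9  (cmp 7,9)
JLT loop: taken
SHR R4, 1 → R4=2>>1=1
ADD R6, 1 → R6=7+1=8
CMP R6, 9  (cmp 8,9)
JLT loop: taken
SHR R4, 1 → R4=1>>1=0
ADD R6, 1 → R6=8+1=9
CMP R6, 9  (cmp 9,9)
JLT loop: not taken
OR R4, 3 → R4=0|3=3
halt.

9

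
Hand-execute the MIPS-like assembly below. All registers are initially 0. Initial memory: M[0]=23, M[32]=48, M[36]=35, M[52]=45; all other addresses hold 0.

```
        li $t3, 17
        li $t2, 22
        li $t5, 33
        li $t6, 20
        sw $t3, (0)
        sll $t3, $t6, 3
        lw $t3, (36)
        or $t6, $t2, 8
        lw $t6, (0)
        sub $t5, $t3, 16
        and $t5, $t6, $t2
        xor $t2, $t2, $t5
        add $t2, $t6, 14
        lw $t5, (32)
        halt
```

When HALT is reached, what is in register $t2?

li $t3, 17 → $t3=17
li $t2, 22 → $t2=22
li $t5, 33 → $t5=33
li $t6, 20 → $t6=20
sw $t3, (0) → M[0]=17
sll $t3, $t6, 3 → $t3=20<<3=160
lw $t3, (36) → $t3=M[36]=35
or $t6, $t2, 8 → $t6=22|8=30
lw $t6, (0) → $t6=M[0]=17
sub $t5, $t3, 16 → $t5=35-16=19
and $t5, $t6, $t2 → $t5=17&22=16
xor $t2, $t2, $t5 → $t2=22^16=6
add $t2, $t6, 14 → $t2=17+14=31
lw $t5, (32) → $t5=M[32]=48
halt.

31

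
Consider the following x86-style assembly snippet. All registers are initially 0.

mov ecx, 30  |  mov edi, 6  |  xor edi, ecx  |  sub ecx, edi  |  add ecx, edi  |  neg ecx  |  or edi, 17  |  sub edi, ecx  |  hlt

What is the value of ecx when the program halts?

after mov ecx, 30: ecx=30
after mov edi, 6: edi=6
after xor edi, ecx: edi=6^30=24
after sub ecx, edi: ecx=30-24=6
after add ecx, edi: ecx=6+24=30
after neg ecx: ecx=-(30)=-30
after or edi, 17: edi=24|17=25
after sub edi, ecx: edi=25-(-30)=55
halt.

-30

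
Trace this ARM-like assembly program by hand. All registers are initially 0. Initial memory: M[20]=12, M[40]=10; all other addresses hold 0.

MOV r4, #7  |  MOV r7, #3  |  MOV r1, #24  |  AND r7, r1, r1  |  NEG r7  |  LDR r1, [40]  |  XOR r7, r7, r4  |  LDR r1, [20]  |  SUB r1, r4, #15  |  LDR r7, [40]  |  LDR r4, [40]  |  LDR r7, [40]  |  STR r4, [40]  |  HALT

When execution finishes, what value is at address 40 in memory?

10

r4=7
r7=3
r1=24
r7=24&24=24
r7=-(24)=-24
r1=M[40]=10
r7=(-24)^7=-17
r1=M[20]=12
r1=7-15=-8
r7=M[40]=10
r4=M[40]=10
r7=M[40]=10
STR r4, [40] → M[40]=10
halt.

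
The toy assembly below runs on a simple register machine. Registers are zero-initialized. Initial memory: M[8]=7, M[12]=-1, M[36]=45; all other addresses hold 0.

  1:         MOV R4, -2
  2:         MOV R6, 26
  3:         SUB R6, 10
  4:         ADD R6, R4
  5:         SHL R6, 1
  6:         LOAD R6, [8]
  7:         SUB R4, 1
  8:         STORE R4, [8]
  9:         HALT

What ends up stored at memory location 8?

-3

after MOV R4, -2: R4=-2
after MOV R6, 26: R6=26
after SUB R6, 10: R6=26-10=16
after ADD R6, R4: R6=16+(-2)=14
after SHL R6, 1: R6=14<<1=28
after LOAD R6, [8]: R6=M[8]=7
after SUB R4, 1: R4=(-2)-1=-3
STORE R4, [8] → M[8]=-3
halt.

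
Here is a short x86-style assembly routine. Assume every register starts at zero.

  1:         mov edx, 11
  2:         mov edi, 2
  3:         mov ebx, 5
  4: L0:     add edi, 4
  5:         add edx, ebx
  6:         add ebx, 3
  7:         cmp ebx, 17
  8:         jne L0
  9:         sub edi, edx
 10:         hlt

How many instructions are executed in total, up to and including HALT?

25

mov edx, 11 → edx=11
mov edi, 2 → edi=2
mov ebx, 5 → ebx=5
add edi, 4 → edi=2+4=6
add edx, ebx → edx=11+5=16
add ebx, 3 → ebx=5+3=8
cmp ebx, 17  (cmp 8,17)
jne L0: taken
add edi, 4 → edi=6+4=10
add edx, ebx → edx=16+8=24
add ebx, 3 → ebx=8+3=11
cmp ebx, 17  (cmp 11,17)
jne L0: taken
add edi, 4 → edi=10+4=14
add edx, ebx → edx=24+11=35
add ebx, 3 → ebx=11+3=14
cmp ebx, 17  (cmp 14,17)
jne L0: taken
add edi, 4 → edi=14+4=18
add edx, ebx → edx=35+14=49
add ebx, 3 → ebx=14+3=17
cmp ebx, 17  (cmp 17,17)
jne L0: not taken
sub edi, edx → edi=18-49=-31
halt.
Total executed instructions: 25.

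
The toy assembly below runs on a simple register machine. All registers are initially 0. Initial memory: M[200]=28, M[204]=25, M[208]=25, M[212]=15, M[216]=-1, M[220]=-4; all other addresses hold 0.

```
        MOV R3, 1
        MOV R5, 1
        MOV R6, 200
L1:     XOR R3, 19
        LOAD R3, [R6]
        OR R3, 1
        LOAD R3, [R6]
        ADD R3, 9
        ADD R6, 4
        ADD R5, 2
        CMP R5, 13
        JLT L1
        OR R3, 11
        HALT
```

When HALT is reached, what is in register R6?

MOV R3, 1 → R3=1
MOV R5, 1 → R5=1
MOV R6, 200 → R6=200
XOR R3, 19 → R3=1^19=18
LOAD R3, [R6] → R3=M[200]=28
OR R3, 1 → R3=28|1=29
LOAD R3, [R6] → R3=M[200]=28
ADD R3, 9 → R3=28+9=37
ADD R6, 4 → R6=200+4=204
ADD R5, 2 → R5=1+2=3
CMP R5, 13  (cmp 3,13)
JLT L1: taken
XOR R3, 19 → R3=37^19=54
LOAD R3, [R6] → R3=M[204]=25
OR R3, 1 → R3=25|1=25
LOAD R3, [R6] → R3=M[204]=25
ADD R3, 9 → R3=25+9=34
ADD R6, 4 → R6=204+4=208
ADD R5, 2 → R5=3+2=5
CMP R5, 13  (cmp 5,13)
JLT L1: taken
XOR R3, 19 → R3=34^19=49
LOAD R3, [R6] → R3=M[208]=25
OR R3, 1 → R3=25|1=25
LOAD R3, [R6] → R3=M[208]=25
ADD R3, 9 → R3=25+9=34
ADD R6, 4 → R6=208+4=212
ADD R5, 2 → R5=5+2=7
CMP R5, 13  (cmp 7,13)
JLT L1: taken
XOR R3, 19 → R3=34^19=49
LOAD R3, [R6] → R3=M[212]=15
OR R3, 1 → R3=15|1=15
LOAD R3, [R6] → R3=M[212]=15
ADD R3, 9 → R3=15+9=24
ADD R6, 4 → R6=212+4=216
ADD R5, 2 → R5=7+2=9
CMP R5, 13  (cmp 9,13)
JLT L1: taken
XOR R3, 19 → R3=24^19=11
LOAD R3, [R6] → R3=M[216]=-1
OR R3, 1 → R3=(-1)|1=-1
LOAD R3, [R6] → R3=M[216]=-1
ADD R3, 9 → R3=(-1)+9=8
ADD R6, 4 → R6=216+4=220
ADD R5, 2 → R5=9+2=11
CMP R5, 13  (cmp 11,13)
JLT L1: taken
XOR R3, 19 → R3=8^19=27
LOAD R3, [R6] → R3=M[220]=-4
OR R3, 1 → R3=(-4)|1=-3
LOAD R3, [R6] → R3=M[220]=-4
ADD R3, 9 → R3=(-4)+9=5
ADD R6, 4 → R6=220+4=224
ADD R5, 2 → R5=11+2=13
CMP R5, 13  (cmp 13,13)
JLT L1: not taken
OR R3, 11 → R3=5|11=15
halt.

224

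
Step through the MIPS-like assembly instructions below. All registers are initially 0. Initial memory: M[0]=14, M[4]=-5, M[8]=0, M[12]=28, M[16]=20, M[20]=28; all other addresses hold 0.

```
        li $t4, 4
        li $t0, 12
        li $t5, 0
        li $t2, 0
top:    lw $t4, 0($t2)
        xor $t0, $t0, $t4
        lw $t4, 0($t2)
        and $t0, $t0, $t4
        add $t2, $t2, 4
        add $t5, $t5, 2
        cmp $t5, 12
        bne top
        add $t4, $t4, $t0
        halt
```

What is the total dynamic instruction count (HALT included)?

li $t4, 4 → $t4=4
li $t0, 12 → $t0=12
li $t5, 0 → $t5=0
li $t2, 0 → $t2=0
lw $t4, 0($t2) → $t4=M[0]=14
xor $t0, $t0, $t4 → $t0=12^14=2
lw $t4, 0($t2) → $t4=M[0]=14
and $t0, $t0, $t4 → $t0=2&14=2
add $t2, $t2, 4 → $t2=0+4=4
add $t5, $t5, 2 → $t5=0+2=2
cmp $t5, 12  (cmp 2,12)
bne top: taken
lw $t4, 0($t2) → $t4=M[4]=-5
xor $t0, $t0, $t4 → $t0=2^(-5)=-7
lw $t4, 0($t2) → $t4=M[4]=-5
and $t0, $t0, $t4 → $t0=(-7)&(-5)=-7
add $t2, $t2, 4 → $t2=4+4=8
add $t5, $t5, 2 → $t5=2+2=4
cmp $t5, 12  (cmp 4,12)
bne top: taken
lw $t4, 0($t2) → $t4=M[8]=0
xor $t0, $t0, $t4 → $t0=(-7)^0=-7
lw $t4, 0($t2) → $t4=M[8]=0
and $t0, $t0, $t4 → $t0=(-7)&0=0
add $t2, $t2, 4 → $t2=8+4=12
add $t5, $t5, 2 → $t5=4+2=6
cmp $t5, 12  (cmp 6,12)
bne top: taken
lw $t4, 0($t2) → $t4=M[12]=28
xor $t0, $t0, $t4 → $t0=0^28=28
lw $t4, 0($t2) → $t4=M[12]=28
and $t0, $t0, $t4 → $t0=28&28=28
add $t2, $t2, 4 → $t2=12+4=16
add $t5, $t5, 2 → $t5=6+2=8
cmp $t5, 12  (cmp 8,12)
bne top: taken
lw $t4, 0($t2) → $t4=M[16]=20
xor $t0, $t0, $t4 → $t0=28^20=8
lw $t4, 0($t2) → $t4=M[16]=20
and $t0, $t0, $t4 → $t0=8&20=0
add $t2, $t2, 4 → $t2=16+4=20
add $t5, $t5, 2 → $t5=8+2=10
cmp $t5, 12  (cmp 10,12)
bne top: taken
lw $t4, 0($t2) → $t4=M[20]=28
xor $t0, $t0, $t4 → $t0=0^28=28
lw $t4, 0($t2) → $t4=M[20]=28
and $t0, $t0, $t4 → $t0=28&28=28
add $t2, $t2, 4 → $t2=20+4=24
add $t5, $t5, 2 → $t5=10+2=12
cmp $t5, 12  (cmp 12,12)
bne top: not taken
add $t4, $t4, $t0 → $t4=28+28=56
halt.
Total executed instructions: 54.

54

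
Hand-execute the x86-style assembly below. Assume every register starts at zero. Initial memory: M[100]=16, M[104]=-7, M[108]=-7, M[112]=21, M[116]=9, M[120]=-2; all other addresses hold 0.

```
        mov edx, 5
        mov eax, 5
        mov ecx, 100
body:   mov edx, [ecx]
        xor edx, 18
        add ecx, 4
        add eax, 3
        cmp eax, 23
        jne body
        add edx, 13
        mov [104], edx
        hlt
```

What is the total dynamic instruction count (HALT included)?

42

after mov edx, 5: edx=5
after mov eax, 5: eax=5
after mov ecx, 100: ecx=100
after mov edx, [ecx]: edx=M[100]=16
after xor edx, 18: edx=16^18=2
after add ecx, 4: ecx=100+4=104
after add eax, 3: eax=5+3=8
cmp eax, 23  (cmp 8,23)
jne body: taken
after mov edx, [ecx]: edx=M[104]=-7
after xor edx, 18: edx=(-7)^18=-21
after add ecx, 4: ecx=104+4=108
after add eax, 3: eax=8+3=11
cmp eax, 23  (cmp 11,23)
jne body: taken
after mov edx, [ecx]: edx=M[108]=-7
after xor edx, 18: edx=(-7)^18=-21
after add ecx, 4: ecx=108+4=112
after add eax, 3: eax=11+3=14
cmp eax, 23  (cmp 14,23)
jne body: taken
after mov edx, [ecx]: edx=M[112]=21
after xor edx, 18: edx=21^18=7
after add ecx, 4: ecx=112+4=116
after add eax, 3: eax=14+3=17
cmp eax, 23  (cmp 17,23)
jne body: taken
after mov edx, [ecx]: edx=M[116]=9
after xor edx, 18: edx=9^18=27
after add ecx, 4: ecx=116+4=120
after add eax, 3: eax=17+3=20
cmp eax, 23  (cmp 20,23)
jne body: taken
after mov edx, [ecx]: edx=M[120]=-2
after xor edx, 18: edx=(-2)^18=-20
after add ecx, 4: ecx=120+4=124
after add eax, 3: eax=20+3=23
cmp eax, 23  (cmp 23,23)
jne body: not taken
after add edx, 13: edx=(-20)+13=-7
mov [104], edx → M[104]=-7
halt.
Total executed instructions: 42.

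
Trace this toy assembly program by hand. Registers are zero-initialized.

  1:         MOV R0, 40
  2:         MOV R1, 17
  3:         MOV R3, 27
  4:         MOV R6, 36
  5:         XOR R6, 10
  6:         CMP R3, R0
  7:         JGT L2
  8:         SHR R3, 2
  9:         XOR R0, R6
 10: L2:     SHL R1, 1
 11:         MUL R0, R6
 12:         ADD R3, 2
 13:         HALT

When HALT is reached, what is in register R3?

after MOV R0, 40: R0=40
after MOV R1, 17: R1=17
after MOV R3, 27: R3=27
after MOV R6, 36: R6=36
after XOR R6, 10: R6=36^10=46
CMP R3, R0  (cmp 27,40)
JGT L2: not taken
after SHR R3, 2: R3=27>>2=6
after XOR R0, R6: R0=40^46=6
after SHL R1, 1: R1=17<<1=34
after MUL R0, R6: R0=6*46=276
after ADD R3, 2: R3=6+2=8
halt.

8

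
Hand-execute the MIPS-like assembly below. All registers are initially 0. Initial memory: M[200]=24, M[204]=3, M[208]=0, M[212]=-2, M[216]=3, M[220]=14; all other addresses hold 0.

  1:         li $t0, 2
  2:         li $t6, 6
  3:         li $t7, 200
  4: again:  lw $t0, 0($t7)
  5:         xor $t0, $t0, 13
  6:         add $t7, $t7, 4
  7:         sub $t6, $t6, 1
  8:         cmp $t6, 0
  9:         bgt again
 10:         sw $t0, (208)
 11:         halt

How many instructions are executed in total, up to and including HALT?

li $t0, 2 → $t0=2
li $t6, 6 → $t6=6
li $t7, 200 → $t7=200
lw $t0, 0($t7) → $t0=M[200]=24
xor $t0, $t0, 13 → $t0=24^13=21
add $t7, $t7, 4 → $t7=200+4=204
sub $t6, $t6, 1 → $t6=6-1=5
cmp $t6, 0  (cmp 5,0)
bgt again: taken
lw $t0, 0($t7) → $t0=M[204]=3
xor $t0, $t0, 13 → $t0=3^13=14
add $t7, $t7, 4 → $t7=204+4=208
sub $t6, $t6, 1 → $t6=5-1=4
cmp $t6, 0  (cmp 4,0)
bgt again: taken
lw $t0, 0($t7) → $t0=M[208]=0
xor $t0, $t0, 13 → $t0=0^13=13
add $t7, $t7, 4 → $t7=208+4=212
sub $t6, $t6, 1 → $t6=4-1=3
cmp $t6, 0  (cmp 3,0)
bgt again: taken
lw $t0, 0($t7) → $t0=M[212]=-2
xor $t0, $t0, 13 → $t0=(-2)^13=-13
add $t7, $t7, 4 → $t7=212+4=216
sub $t6, $t6, 1 → $t6=3-1=2
cmp $t6, 0  (cmp 2,0)
bgt again: taken
lw $t0, 0($t7) → $t0=M[216]=3
xor $t0, $t0, 13 → $t0=3^13=14
add $t7, $t7, 4 → $t7=216+4=220
sub $t6, $t6, 1 → $t6=2-1=1
cmp $t6, 0  (cmp 1,0)
bgt again: taken
lw $t0, 0($t7) → $t0=M[220]=14
xor $t0, $t0, 13 → $t0=14^13=3
add $t7, $t7, 4 → $t7=220+4=224
sub $t6, $t6, 1 → $t6=1-1=0
cmp $t6, 0  (cmp 0,0)
bgt again: not taken
sw $t0, (208) → M[208]=3
halt.
Total executed instructions: 41.

41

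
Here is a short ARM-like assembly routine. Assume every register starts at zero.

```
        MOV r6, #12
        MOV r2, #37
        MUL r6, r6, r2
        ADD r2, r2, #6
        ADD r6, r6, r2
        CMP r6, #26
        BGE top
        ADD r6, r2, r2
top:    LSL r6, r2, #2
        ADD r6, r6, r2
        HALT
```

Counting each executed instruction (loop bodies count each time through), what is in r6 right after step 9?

215

after MOV r6, #12: r6=12
after MOV r2, #37: r2=37
after MUL r6, r6, r2: r6=12*37=444
after ADD r2, r2, #6: r2=37+6=43
after ADD r6, r6, r2: r6=444+43=487
CMP r6, #26  (cmp 487,26)
BGE top: taken
after LSL r6, r2, #2: r6=43<<2=172
after ADD r6, r6, r2: r6=172+43=215
After step 9: r6 = 215.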